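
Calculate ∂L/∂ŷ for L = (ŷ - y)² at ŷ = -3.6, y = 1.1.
∂L/∂ŷ = -9.4

∂L/∂ŷ = 2(ŷ - y) = 2(-3.6 - 1.1) = 2(-4.7) = -9.4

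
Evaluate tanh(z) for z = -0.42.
-0.3969

tanh(-0.42) = (e^(-0.42) - e^(0.42))/(e^(-0.42) + e^(0.42)) = -0.3969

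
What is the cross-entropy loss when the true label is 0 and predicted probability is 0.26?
L = 0.3011

L = -0·log(0.26) - 1·log(0.74) = -log(0.74) = 0.3011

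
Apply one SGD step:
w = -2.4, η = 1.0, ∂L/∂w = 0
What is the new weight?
w_new = -2.4

w_new = w - η·∂L/∂w = -2.4 - 1.0×(0) = -2.4 - (0) = -2.4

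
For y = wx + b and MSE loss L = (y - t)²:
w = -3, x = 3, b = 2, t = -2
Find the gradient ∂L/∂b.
∂L/∂b = -10

y = wx + b = (-3)(3) + 2 = -7
∂L/∂y = 2(y - t) = 2(-7 - -2) = -10
∂y/∂b = 1
∂L/∂b = ∂L/∂y · ∂y/∂b = -10 × 1 = -10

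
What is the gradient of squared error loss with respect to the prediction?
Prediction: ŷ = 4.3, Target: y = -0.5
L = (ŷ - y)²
∂L/∂ŷ = 9.6

∂L/∂ŷ = 2(ŷ - y) = 2(4.3 - -0.5) = 2(4.8) = 9.6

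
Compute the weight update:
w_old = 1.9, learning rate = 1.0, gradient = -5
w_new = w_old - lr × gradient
w_new = 6.9

w_new = w - η·∂L/∂w = 1.9 - 1.0×(-5) = 1.9 - (-5) = 6.9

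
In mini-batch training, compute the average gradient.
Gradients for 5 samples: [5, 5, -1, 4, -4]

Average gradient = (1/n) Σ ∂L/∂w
Average gradient = 1.8

Average = (1/5)(5 + 5 + -1 + 4 + -4) = 9/5 = 1.8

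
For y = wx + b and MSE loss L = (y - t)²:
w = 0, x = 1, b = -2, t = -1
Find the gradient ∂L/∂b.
∂L/∂b = -2

y = wx + b = (0)(1) + -2 = -2
∂L/∂y = 2(y - t) = 2(-2 - -1) = -2
∂y/∂b = 1
∂L/∂b = ∂L/∂y · ∂y/∂b = -2 × 1 = -2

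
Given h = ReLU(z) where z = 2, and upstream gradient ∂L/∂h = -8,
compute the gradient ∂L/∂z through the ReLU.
∂L/∂z = -8

h = ReLU(2) = 2
Since z > 0: ∂h/∂z = 1
∂L/∂z = ∂L/∂h · ∂h/∂z = -8 × 1 = -8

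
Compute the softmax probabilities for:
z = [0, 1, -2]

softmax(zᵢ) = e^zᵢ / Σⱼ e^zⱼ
p = [0.2595, 0.7054, 0.0351]

exp(z) = [1, 2.718, 0.1353]
Sum = 3.854
p = [0.2595, 0.7054, 0.0351]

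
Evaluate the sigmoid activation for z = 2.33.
0.9113

sigmoid(2.33) = 1/(1 + e^(-2.33)) = 1/(1 + 0.0973) = 0.9113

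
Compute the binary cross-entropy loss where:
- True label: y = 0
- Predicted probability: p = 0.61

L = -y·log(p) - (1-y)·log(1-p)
L = 0.9416

L = -0·log(0.61) - 1·log(0.39) = -log(0.39) = 0.9416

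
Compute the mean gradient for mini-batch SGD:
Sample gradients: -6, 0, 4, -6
Average gradient = -2

Average = (1/4)(-6 + 0 + 4 + -6) = -8/4 = -2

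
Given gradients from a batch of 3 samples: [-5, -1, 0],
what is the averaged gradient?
Average gradient = -2

Average = (1/3)(-5 + -1 + 0) = -6/3 = -2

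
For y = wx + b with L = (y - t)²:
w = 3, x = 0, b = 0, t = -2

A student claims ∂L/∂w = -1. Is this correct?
Incorrect

y = (3)(0) + 0 = 0
∂L/∂y = 2(y - t) = 2(0 - -2) = 4
∂y/∂w = x = 0
∂L/∂w = 4 × 0 = 0

Claimed value: -1
Incorrect: The correct gradient is 0.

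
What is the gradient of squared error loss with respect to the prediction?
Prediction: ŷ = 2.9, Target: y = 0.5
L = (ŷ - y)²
∂L/∂ŷ = 4.8

∂L/∂ŷ = 2(ŷ - y) = 2(2.9 - 0.5) = 2(2.4) = 4.8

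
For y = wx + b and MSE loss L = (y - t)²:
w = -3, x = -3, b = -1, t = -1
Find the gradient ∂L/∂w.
∂L/∂w = -54

y = wx + b = (-3)(-3) + -1 = 8
∂L/∂y = 2(y - t) = 2(8 - -1) = 18
∂y/∂w = x = -3
∂L/∂w = ∂L/∂y · ∂y/∂w = 18 × -3 = -54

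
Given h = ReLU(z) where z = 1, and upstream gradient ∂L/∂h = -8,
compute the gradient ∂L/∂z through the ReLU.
∂L/∂z = -8

h = ReLU(1) = 1
Since z > 0: ∂h/∂z = 1
∂L/∂z = ∂L/∂h · ∂h/∂z = -8 × 1 = -8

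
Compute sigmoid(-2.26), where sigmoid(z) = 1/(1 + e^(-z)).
0.09449

sigmoid(-2.26) = 1/(1 + e^(2.26)) = 1/(1 + 9.583) = 0.09449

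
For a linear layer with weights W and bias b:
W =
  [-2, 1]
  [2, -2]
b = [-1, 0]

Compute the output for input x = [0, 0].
y = [-1, 0]

Wx = [-2×0 + 1×0, 2×0 + -2×0]
   = [0, 0]
y = Wx + b = [0 + -1, 0 + 0] = [-1, 0]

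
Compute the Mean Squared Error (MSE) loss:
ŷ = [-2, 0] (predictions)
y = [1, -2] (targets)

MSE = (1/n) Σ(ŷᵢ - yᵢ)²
MSE = 6.5

MSE = (1/2)((-2-1)² + (0--2)²) = (1/2)(9 + 4) = 6.5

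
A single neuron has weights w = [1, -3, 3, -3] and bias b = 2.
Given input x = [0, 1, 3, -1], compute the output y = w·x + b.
y = 11

y = (1)(0) + (-3)(1) + (3)(3) + (-3)(-1) + 2 = 11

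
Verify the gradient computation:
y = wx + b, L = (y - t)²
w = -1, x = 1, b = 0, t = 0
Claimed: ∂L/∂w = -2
Correct

y = (-1)(1) + 0 = -1
∂L/∂y = 2(y - t) = 2(-1 - 0) = -2
∂y/∂w = x = 1
∂L/∂w = -2 × 1 = -2

Claimed value: -2
Correct: The correct gradient is -2.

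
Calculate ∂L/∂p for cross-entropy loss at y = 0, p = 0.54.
∂L/∂p = 2.174

∂L/∂p = -y/p + (1-y)/(1-p) = 0 + 1/0.46 = 2.174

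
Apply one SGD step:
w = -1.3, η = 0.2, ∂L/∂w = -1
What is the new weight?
w_new = -1.1

w_new = w - η·∂L/∂w = -1.3 - 0.2×(-1) = -1.3 - (-0.2) = -1.1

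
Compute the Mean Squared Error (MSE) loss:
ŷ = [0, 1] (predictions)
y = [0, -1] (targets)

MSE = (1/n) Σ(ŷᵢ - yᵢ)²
MSE = 2

MSE = (1/2)((0-0)² + (1--1)²) = (1/2)(0 + 4) = 2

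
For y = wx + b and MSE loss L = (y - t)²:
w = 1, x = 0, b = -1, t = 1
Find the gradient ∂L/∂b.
∂L/∂b = -4

y = wx + b = (1)(0) + -1 = -1
∂L/∂y = 2(y - t) = 2(-1 - 1) = -4
∂y/∂b = 1
∂L/∂b = ∂L/∂y · ∂y/∂b = -4 × 1 = -4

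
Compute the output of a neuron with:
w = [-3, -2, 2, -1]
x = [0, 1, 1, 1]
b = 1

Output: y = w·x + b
y = 0

y = (-3)(0) + (-2)(1) + (2)(1) + (-1)(1) + 1 = 0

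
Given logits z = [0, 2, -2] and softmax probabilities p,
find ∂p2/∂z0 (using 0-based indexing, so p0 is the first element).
∂p2/∂z0 = -0.001862

p = softmax(z) = [0.1173, 0.8668, 0.01588]
p2 = 0.01588, p0 = 0.1173

∂p2/∂z0 = -p2 × p0 = -0.01588 × 0.1173 = -0.001862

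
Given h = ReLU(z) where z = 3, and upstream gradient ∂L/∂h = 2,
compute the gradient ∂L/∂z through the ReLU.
∂L/∂z = 2

h = ReLU(3) = 3
Since z > 0: ∂h/∂z = 1
∂L/∂z = ∂L/∂h · ∂h/∂z = 2 × 1 = 2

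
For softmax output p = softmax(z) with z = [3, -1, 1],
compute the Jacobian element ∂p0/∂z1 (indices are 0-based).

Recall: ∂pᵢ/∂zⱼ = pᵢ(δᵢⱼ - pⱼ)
∂p0/∂z1 = -0.01376

p = softmax(z) = [0.8668, 0.01588, 0.1173]
p0 = 0.8668, p1 = 0.01588

∂p0/∂z1 = -p0 × p1 = -0.8668 × 0.01588 = -0.01376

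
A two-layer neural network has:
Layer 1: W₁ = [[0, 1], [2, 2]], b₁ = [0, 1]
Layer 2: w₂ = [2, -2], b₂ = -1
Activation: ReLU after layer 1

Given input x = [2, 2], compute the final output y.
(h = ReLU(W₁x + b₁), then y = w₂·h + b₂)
y = -15

Layer 1 pre-activation: z₁ = [2, 9]
After ReLU: h = [2, 9]
Layer 2 output: y = 2×2 + -2×9 + -1 = -15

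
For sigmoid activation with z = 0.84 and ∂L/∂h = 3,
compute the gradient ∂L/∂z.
∂L/∂z = 0.6318

σ(0.84) = 0.6985
σ'(0.84) = σ(0.84)(1 - σ(0.84)) = 0.6985 × 0.3015 = 0.2106
∂L/∂z = ∂L/∂h · σ'(z) = 3 × 0.2106 = 0.6318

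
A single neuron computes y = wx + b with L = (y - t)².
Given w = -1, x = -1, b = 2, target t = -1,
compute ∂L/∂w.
∂L/∂w = -8

y = wx + b = (-1)(-1) + 2 = 3
∂L/∂y = 2(y - t) = 2(3 - -1) = 8
∂y/∂w = x = -1
∂L/∂w = ∂L/∂y · ∂y/∂w = 8 × -1 = -8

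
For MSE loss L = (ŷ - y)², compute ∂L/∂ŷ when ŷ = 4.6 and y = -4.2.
∂L/∂ŷ = 17.6

∂L/∂ŷ = 2(ŷ - y) = 2(4.6 - -4.2) = 2(8.8) = 17.6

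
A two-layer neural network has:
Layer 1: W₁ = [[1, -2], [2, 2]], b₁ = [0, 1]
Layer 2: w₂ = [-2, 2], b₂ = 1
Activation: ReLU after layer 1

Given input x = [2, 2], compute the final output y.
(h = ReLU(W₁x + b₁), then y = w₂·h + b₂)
y = 19

Layer 1 pre-activation: z₁ = [-2, 9]
After ReLU: h = [0, 9]
Layer 2 output: y = -2×0 + 2×9 + 1 = 19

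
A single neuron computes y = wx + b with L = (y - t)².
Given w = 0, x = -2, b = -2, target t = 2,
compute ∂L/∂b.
∂L/∂b = -8

y = wx + b = (0)(-2) + -2 = -2
∂L/∂y = 2(y - t) = 2(-2 - 2) = -8
∂y/∂b = 1
∂L/∂b = ∂L/∂y · ∂y/∂b = -8 × 1 = -8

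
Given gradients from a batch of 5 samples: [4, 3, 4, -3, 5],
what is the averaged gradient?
Average gradient = 2.6

Average = (1/5)(4 + 3 + 4 + -3 + 5) = 13/5 = 2.6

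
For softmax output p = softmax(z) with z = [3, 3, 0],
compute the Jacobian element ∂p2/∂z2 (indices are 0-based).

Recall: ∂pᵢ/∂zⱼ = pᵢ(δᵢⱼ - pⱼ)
∂p2/∂z2 = 0.0237

p = softmax(z) = [0.4879, 0.4879, 0.02429]
p2 = 0.02429

∂p2/∂z2 = p2(1 - p2) = 0.02429 × (1 - 0.02429) = 0.0237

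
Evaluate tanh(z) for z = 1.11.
0.8041

tanh(1.11) = (e^(1.11) - e^(-1.11))/(e^(1.11) + e^(-1.11)) = 0.8041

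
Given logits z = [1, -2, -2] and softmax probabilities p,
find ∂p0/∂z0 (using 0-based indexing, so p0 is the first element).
∂p0/∂z0 = 0.08236

p = softmax(z) = [0.9094, 0.04528, 0.04528]
p0 = 0.9094

∂p0/∂z0 = p0(1 - p0) = 0.9094 × (1 - 0.9094) = 0.08236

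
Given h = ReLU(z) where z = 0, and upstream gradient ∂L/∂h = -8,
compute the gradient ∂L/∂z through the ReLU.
∂L/∂z = 0

h = ReLU(0) = 0
At z = 0: ∂h/∂z = 0 (by convention)
∂L/∂z = ∂L/∂h · ∂h/∂z = -8 × 0 = 0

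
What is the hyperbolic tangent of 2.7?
0.991

tanh(2.7) = (e^(2.7) - e^(-2.7))/(e^(2.7) + e^(-2.7)) = 0.991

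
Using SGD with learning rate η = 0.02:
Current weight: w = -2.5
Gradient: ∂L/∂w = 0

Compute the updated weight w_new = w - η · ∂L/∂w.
w_new = -2.5

w_new = w - η·∂L/∂w = -2.5 - 0.02×(0) = -2.5 - (0) = -2.5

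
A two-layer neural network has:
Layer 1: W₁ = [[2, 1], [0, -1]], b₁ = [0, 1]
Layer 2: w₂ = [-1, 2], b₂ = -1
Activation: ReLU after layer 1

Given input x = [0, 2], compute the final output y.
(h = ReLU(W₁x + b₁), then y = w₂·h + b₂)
y = -3

Layer 1 pre-activation: z₁ = [2, -1]
After ReLU: h = [2, 0]
Layer 2 output: y = -1×2 + 2×0 + -1 = -3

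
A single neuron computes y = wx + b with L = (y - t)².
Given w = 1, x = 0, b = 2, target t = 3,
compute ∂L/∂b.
∂L/∂b = -2

y = wx + b = (1)(0) + 2 = 2
∂L/∂y = 2(y - t) = 2(2 - 3) = -2
∂y/∂b = 1
∂L/∂b = ∂L/∂y · ∂y/∂b = -2 × 1 = -2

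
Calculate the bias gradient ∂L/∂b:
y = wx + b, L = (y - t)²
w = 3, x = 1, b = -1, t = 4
∂L/∂b = -4

y = wx + b = (3)(1) + -1 = 2
∂L/∂y = 2(y - t) = 2(2 - 4) = -4
∂y/∂b = 1
∂L/∂b = ∂L/∂y · ∂y/∂b = -4 × 1 = -4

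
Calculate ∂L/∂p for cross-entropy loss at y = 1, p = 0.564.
∂L/∂p = -1.773

∂L/∂p = -y/p + (1-y)/(1-p) = -1/0.564 + 0 = -1.773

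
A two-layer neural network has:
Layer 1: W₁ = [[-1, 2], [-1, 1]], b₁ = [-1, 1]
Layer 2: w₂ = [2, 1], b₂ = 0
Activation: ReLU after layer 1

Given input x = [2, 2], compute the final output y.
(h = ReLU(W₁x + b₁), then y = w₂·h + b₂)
y = 3

Layer 1 pre-activation: z₁ = [1, 1]
After ReLU: h = [1, 1]
Layer 2 output: y = 2×1 + 1×1 + 0 = 3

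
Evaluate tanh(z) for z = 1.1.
0.8005

tanh(1.1) = (e^(1.1) - e^(-1.1))/(e^(1.1) + e^(-1.1)) = 0.8005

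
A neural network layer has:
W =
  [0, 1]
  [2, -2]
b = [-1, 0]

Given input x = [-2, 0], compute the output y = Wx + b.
y = [-1, -4]

Wx = [0×-2 + 1×0, 2×-2 + -2×0]
   = [0, -4]
y = Wx + b = [0 + -1, -4 + 0] = [-1, -4]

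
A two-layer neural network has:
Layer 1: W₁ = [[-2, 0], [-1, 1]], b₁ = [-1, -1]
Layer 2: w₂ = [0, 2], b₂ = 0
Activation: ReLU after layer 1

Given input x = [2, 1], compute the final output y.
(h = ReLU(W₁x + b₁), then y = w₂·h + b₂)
y = 0

Layer 1 pre-activation: z₁ = [-5, -2]
After ReLU: h = [0, 0]
Layer 2 output: y = 0×0 + 2×0 + 0 = 0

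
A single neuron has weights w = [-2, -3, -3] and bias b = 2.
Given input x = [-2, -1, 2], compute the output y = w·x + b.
y = 3

y = (-2)(-2) + (-3)(-1) + (-3)(2) + 2 = 3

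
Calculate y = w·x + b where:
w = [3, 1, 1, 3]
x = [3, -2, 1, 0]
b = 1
y = 9

y = (3)(3) + (1)(-2) + (1)(1) + (3)(0) + 1 = 9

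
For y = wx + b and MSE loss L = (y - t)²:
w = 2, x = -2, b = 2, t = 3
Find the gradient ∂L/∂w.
∂L/∂w = 20

y = wx + b = (2)(-2) + 2 = -2
∂L/∂y = 2(y - t) = 2(-2 - 3) = -10
∂y/∂w = x = -2
∂L/∂w = ∂L/∂y · ∂y/∂w = -10 × -2 = 20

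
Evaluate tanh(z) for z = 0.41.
0.3885

tanh(0.41) = (e^(0.41) - e^(-0.41))/(e^(0.41) + e^(-0.41)) = 0.3885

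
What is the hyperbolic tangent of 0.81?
0.6696

tanh(0.81) = (e^(0.81) - e^(-0.81))/(e^(0.81) + e^(-0.81)) = 0.6696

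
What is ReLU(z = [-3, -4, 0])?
h = [0, 0, 0]

ReLU applied element-wise: max(0,-3)=0, max(0,-4)=0, max(0,0)=0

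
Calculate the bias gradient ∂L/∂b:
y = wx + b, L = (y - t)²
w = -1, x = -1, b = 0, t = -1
∂L/∂b = 4

y = wx + b = (-1)(-1) + 0 = 1
∂L/∂y = 2(y - t) = 2(1 - -1) = 4
∂y/∂b = 1
∂L/∂b = ∂L/∂y · ∂y/∂b = 4 × 1 = 4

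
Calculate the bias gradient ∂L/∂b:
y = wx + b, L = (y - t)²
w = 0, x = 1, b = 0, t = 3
∂L/∂b = -6

y = wx + b = (0)(1) + 0 = 0
∂L/∂y = 2(y - t) = 2(0 - 3) = -6
∂y/∂b = 1
∂L/∂b = ∂L/∂y · ∂y/∂b = -6 × 1 = -6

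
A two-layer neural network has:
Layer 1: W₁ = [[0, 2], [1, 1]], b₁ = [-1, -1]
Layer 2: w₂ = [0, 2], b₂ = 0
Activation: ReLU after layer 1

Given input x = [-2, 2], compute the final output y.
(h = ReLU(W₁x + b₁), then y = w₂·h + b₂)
y = 0

Layer 1 pre-activation: z₁ = [3, -1]
After ReLU: h = [3, 0]
Layer 2 output: y = 0×3 + 2×0 + 0 = 0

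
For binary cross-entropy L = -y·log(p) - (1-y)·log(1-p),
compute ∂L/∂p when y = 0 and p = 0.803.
∂L/∂p = 5.076

∂L/∂p = -y/p + (1-y)/(1-p) = 0 + 1/0.197 = 5.076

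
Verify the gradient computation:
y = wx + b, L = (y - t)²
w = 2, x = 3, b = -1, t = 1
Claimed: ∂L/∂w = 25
Incorrect

y = (2)(3) + -1 = 5
∂L/∂y = 2(y - t) = 2(5 - 1) = 8
∂y/∂w = x = 3
∂L/∂w = 8 × 3 = 24

Claimed value: 25
Incorrect: The correct gradient is 24.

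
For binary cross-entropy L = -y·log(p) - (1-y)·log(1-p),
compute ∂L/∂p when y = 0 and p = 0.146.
∂L/∂p = 1.171

∂L/∂p = -y/p + (1-y)/(1-p) = 0 + 1/0.854 = 1.171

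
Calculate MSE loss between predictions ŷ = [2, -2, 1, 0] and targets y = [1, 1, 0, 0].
MSE = 2.75

MSE = (1/4)((2-1)² + (-2-1)² + (1-0)² + (0-0)²) = (1/4)(1 + 9 + 1 + 0) = 2.75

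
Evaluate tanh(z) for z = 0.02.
0.02

tanh(0.02) = (e^(0.02) - e^(-0.02))/(e^(0.02) + e^(-0.02)) = 0.02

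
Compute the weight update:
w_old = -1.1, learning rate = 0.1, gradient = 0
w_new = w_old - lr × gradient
w_new = -1.1

w_new = w - η·∂L/∂w = -1.1 - 0.1×(0) = -1.1 - (0) = -1.1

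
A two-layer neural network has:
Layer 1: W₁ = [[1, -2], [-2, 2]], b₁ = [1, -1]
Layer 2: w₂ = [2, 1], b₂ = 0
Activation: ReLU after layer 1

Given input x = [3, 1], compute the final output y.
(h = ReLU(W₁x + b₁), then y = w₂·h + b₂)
y = 4

Layer 1 pre-activation: z₁ = [2, -5]
After ReLU: h = [2, 0]
Layer 2 output: y = 2×2 + 1×0 + 0 = 4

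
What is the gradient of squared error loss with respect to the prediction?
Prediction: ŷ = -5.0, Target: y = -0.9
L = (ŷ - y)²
∂L/∂ŷ = -8.2

∂L/∂ŷ = 2(ŷ - y) = 2(-5.0 - -0.9) = 2(-4.1) = -8.2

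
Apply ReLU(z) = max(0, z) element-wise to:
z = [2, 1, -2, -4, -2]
h = [2, 1, 0, 0, 0]

ReLU applied element-wise: max(0,2)=2, max(0,1)=1, max(0,-2)=0, max(0,-4)=0, max(0,-2)=0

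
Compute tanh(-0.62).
-0.5511

tanh(-0.62) = (e^(-0.62) - e^(0.62))/(e^(-0.62) + e^(0.62)) = -0.5511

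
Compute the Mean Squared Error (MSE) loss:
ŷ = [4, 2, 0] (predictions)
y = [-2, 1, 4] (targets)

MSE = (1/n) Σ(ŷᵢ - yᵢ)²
MSE = 17.67

MSE = (1/3)((4--2)² + (2-1)² + (0-4)²) = (1/3)(36 + 1 + 16) = 17.67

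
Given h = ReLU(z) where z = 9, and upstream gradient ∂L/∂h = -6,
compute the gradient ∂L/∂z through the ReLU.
∂L/∂z = -6

h = ReLU(9) = 9
Since z > 0: ∂h/∂z = 1
∂L/∂z = ∂L/∂h · ∂h/∂z = -6 × 1 = -6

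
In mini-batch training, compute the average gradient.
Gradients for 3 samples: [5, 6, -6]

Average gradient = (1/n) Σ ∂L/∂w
Average gradient = 1.667

Average = (1/3)(5 + 6 + -6) = 5/3 = 1.667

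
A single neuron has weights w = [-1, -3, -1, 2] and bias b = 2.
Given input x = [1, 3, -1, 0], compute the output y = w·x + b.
y = -7

y = (-1)(1) + (-3)(3) + (-1)(-1) + (2)(0) + 2 = -7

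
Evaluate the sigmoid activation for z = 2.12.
0.8928

sigmoid(2.12) = 1/(1 + e^(-2.12)) = 1/(1 + 0.12) = 0.8928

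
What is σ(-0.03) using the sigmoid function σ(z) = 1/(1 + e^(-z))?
0.4925

sigmoid(-0.03) = 1/(1 + e^(0.03)) = 1/(1 + 1.03) = 0.4925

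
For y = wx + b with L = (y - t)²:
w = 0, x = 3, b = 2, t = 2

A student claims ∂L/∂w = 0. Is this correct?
Correct

y = (0)(3) + 2 = 2
∂L/∂y = 2(y - t) = 2(2 - 2) = 0
∂y/∂w = x = 3
∂L/∂w = 0 × 3 = 0

Claimed value: 0
Correct: The correct gradient is 0.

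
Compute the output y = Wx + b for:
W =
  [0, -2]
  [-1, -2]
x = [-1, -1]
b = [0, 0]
y = [2, 3]

Wx = [0×-1 + -2×-1, -1×-1 + -2×-1]
   = [2, 3]
y = Wx + b = [2 + 0, 3 + 0] = [2, 3]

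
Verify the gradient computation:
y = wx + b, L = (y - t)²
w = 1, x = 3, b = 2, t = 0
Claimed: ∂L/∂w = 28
Incorrect

y = (1)(3) + 2 = 5
∂L/∂y = 2(y - t) = 2(5 - 0) = 10
∂y/∂w = x = 3
∂L/∂w = 10 × 3 = 30

Claimed value: 28
Incorrect: The correct gradient is 30.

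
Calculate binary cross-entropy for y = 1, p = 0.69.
L = 0.3711

L = -1·log(0.69) - 0·log(0.31) = -log(0.69) = 0.3711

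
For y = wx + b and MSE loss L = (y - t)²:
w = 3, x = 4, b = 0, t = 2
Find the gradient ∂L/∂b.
∂L/∂b = 20

y = wx + b = (3)(4) + 0 = 12
∂L/∂y = 2(y - t) = 2(12 - 2) = 20
∂y/∂b = 1
∂L/∂b = ∂L/∂y · ∂y/∂b = 20 × 1 = 20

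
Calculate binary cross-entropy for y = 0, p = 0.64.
L = 1.022

L = -0·log(0.64) - 1·log(0.36) = -log(0.36) = 1.022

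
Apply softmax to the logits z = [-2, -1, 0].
p = [0.09, 0.2447, 0.6652]

exp(z) = [0.1353, 0.3679, 1]
Sum = 1.503
p = [0.09, 0.2447, 0.6652]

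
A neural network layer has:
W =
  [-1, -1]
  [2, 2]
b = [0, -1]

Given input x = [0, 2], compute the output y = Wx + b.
y = [-2, 3]

Wx = [-1×0 + -1×2, 2×0 + 2×2]
   = [-2, 4]
y = Wx + b = [-2 + 0, 4 + -1] = [-2, 3]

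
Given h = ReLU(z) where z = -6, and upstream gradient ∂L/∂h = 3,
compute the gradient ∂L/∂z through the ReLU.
∂L/∂z = 0

h = ReLU(-6) = 0
Since z < 0: ∂h/∂z = 0
∂L/∂z = ∂L/∂h · ∂h/∂z = 3 × 0 = 0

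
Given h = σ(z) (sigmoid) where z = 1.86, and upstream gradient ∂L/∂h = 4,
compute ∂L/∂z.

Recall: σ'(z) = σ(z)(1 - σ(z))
∂L/∂z = 0.4662

σ(1.86) = 0.8653
σ'(1.86) = σ(1.86)(1 - σ(1.86)) = 0.8653 × 0.1347 = 0.1166
∂L/∂z = ∂L/∂h · σ'(z) = 4 × 0.1166 = 0.4662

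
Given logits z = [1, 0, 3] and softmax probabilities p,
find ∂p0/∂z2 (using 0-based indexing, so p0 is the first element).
∂p0/∂z2 = -0.09636

p = softmax(z) = [0.1142, 0.04201, 0.8438]
p0 = 0.1142, p2 = 0.8438

∂p0/∂z2 = -p0 × p2 = -0.1142 × 0.8438 = -0.09636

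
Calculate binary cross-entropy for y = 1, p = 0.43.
L = 0.844

L = -1·log(0.43) - 0·log(0.57) = -log(0.43) = 0.844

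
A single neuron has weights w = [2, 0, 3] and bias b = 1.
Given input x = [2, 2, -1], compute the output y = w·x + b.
y = 2

y = (2)(2) + (0)(2) + (3)(-1) + 1 = 2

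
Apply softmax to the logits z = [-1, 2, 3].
p = [0.0132, 0.2654, 0.7214]

exp(z) = [0.3679, 7.389, 20.09]
Sum = 27.84
p = [0.0132, 0.2654, 0.7214]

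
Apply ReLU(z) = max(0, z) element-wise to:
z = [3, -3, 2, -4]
h = [3, 0, 2, 0]

ReLU applied element-wise: max(0,3)=3, max(0,-3)=0, max(0,2)=2, max(0,-4)=0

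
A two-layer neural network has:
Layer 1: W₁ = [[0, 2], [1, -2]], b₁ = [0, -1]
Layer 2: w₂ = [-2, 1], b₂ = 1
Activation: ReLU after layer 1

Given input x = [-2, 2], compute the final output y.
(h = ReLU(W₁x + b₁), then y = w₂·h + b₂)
y = -7

Layer 1 pre-activation: z₁ = [4, -7]
After ReLU: h = [4, 0]
Layer 2 output: y = -2×4 + 1×0 + 1 = -7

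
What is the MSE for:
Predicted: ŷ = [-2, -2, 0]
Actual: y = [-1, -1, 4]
MSE = 6

MSE = (1/3)((-2--1)² + (-2--1)² + (0-4)²) = (1/3)(1 + 1 + 16) = 6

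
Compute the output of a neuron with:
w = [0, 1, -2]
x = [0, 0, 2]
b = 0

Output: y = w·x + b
y = -4

y = (0)(0) + (1)(0) + (-2)(2) + 0 = -4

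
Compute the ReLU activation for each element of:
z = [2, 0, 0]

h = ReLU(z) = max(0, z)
h = [2, 0, 0]

ReLU applied element-wise: max(0,2)=2, max(0,0)=0, max(0,0)=0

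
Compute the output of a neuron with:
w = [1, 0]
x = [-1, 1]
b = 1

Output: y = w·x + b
y = 0

y = (1)(-1) + (0)(1) + 1 = 0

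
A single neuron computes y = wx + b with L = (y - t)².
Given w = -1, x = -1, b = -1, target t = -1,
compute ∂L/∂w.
∂L/∂w = -2

y = wx + b = (-1)(-1) + -1 = 0
∂L/∂y = 2(y - t) = 2(0 - -1) = 2
∂y/∂w = x = -1
∂L/∂w = ∂L/∂y · ∂y/∂w = 2 × -1 = -2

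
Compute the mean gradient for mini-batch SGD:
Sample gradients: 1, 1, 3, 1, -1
Average gradient = 1

Average = (1/5)(1 + 1 + 3 + 1 + -1) = 5/5 = 1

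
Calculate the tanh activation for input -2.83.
-0.9931

tanh(-2.83) = (e^(-2.83) - e^(2.83))/(e^(-2.83) + e^(2.83)) = -0.9931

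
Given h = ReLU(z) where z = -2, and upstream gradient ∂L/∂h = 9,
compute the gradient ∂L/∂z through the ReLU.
∂L/∂z = 0

h = ReLU(-2) = 0
Since z < 0: ∂h/∂z = 0
∂L/∂z = ∂L/∂h · ∂h/∂z = 9 × 0 = 0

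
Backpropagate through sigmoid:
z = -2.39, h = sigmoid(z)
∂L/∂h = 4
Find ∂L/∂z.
∂L/∂z = 0.3076

σ(-2.39) = 0.08394
σ'(-2.39) = σ(-2.39)(1 - σ(-2.39)) = 0.08394 × 0.9161 = 0.07689
∂L/∂z = ∂L/∂h · σ'(z) = 4 × 0.07689 = 0.3076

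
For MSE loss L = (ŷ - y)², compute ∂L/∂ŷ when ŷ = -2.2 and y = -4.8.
∂L/∂ŷ = 5.2

∂L/∂ŷ = 2(ŷ - y) = 2(-2.2 - -4.8) = 2(2.6) = 5.2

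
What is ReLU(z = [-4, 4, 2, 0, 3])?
h = [0, 4, 2, 0, 3]

ReLU applied element-wise: max(0,-4)=0, max(0,4)=4, max(0,2)=2, max(0,0)=0, max(0,3)=3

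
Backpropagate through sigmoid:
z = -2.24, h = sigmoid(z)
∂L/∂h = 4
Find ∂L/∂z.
∂L/∂z = 0.3478

σ(-2.24) = 0.09622
σ'(-2.24) = σ(-2.24)(1 - σ(-2.24)) = 0.09622 × 0.9038 = 0.08696
∂L/∂z = ∂L/∂h · σ'(z) = 4 × 0.08696 = 0.3478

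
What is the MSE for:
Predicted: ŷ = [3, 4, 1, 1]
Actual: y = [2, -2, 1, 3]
MSE = 10.25

MSE = (1/4)((3-2)² + (4--2)² + (1-1)² + (1-3)²) = (1/4)(1 + 36 + 0 + 4) = 10.25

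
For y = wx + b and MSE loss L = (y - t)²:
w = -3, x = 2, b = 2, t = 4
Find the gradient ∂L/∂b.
∂L/∂b = -16

y = wx + b = (-3)(2) + 2 = -4
∂L/∂y = 2(y - t) = 2(-4 - 4) = -16
∂y/∂b = 1
∂L/∂b = ∂L/∂y · ∂y/∂b = -16 × 1 = -16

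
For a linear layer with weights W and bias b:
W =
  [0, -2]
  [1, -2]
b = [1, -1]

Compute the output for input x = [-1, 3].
y = [-5, -8]

Wx = [0×-1 + -2×3, 1×-1 + -2×3]
   = [-6, -7]
y = Wx + b = [-6 + 1, -7 + -1] = [-5, -8]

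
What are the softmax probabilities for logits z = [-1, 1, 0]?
p = [0.09, 0.6652, 0.2447]

exp(z) = [0.3679, 2.718, 1]
Sum = 4.086
p = [0.09, 0.6652, 0.2447]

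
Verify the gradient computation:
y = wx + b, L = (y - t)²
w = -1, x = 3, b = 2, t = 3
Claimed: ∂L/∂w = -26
Incorrect

y = (-1)(3) + 2 = -1
∂L/∂y = 2(y - t) = 2(-1 - 3) = -8
∂y/∂w = x = 3
∂L/∂w = -8 × 3 = -24

Claimed value: -26
Incorrect: The correct gradient is -24.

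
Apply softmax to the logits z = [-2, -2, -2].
p = [0.3333, 0.3333, 0.3333]

exp(z) = [0.1353, 0.1353, 0.1353]
Sum = 0.406
p = [0.3333, 0.3333, 0.3333]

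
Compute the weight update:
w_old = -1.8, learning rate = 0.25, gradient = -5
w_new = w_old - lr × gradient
w_new = -0.55

w_new = w - η·∂L/∂w = -1.8 - 0.25×(-5) = -1.8 - (-1.25) = -0.55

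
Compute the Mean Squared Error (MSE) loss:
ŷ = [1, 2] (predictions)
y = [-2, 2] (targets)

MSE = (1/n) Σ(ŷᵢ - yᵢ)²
MSE = 4.5

MSE = (1/2)((1--2)² + (2-2)²) = (1/2)(9 + 0) = 4.5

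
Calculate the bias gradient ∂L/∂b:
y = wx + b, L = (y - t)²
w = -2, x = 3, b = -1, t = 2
∂L/∂b = -18

y = wx + b = (-2)(3) + -1 = -7
∂L/∂y = 2(y - t) = 2(-7 - 2) = -18
∂y/∂b = 1
∂L/∂b = ∂L/∂y · ∂y/∂b = -18 × 1 = -18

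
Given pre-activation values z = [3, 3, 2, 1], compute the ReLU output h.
h = [3, 3, 2, 1]

ReLU applied element-wise: max(0,3)=3, max(0,3)=3, max(0,2)=2, max(0,1)=1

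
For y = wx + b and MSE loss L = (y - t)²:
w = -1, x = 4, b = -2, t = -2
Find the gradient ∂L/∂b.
∂L/∂b = -8

y = wx + b = (-1)(4) + -2 = -6
∂L/∂y = 2(y - t) = 2(-6 - -2) = -8
∂y/∂b = 1
∂L/∂b = ∂L/∂y · ∂y/∂b = -8 × 1 = -8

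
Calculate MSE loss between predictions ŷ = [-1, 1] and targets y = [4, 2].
MSE = 13

MSE = (1/2)((-1-4)² + (1-2)²) = (1/2)(25 + 1) = 13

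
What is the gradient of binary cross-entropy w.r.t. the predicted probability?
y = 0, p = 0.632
∂L/∂p = 2.717

∂L/∂p = -y/p + (1-y)/(1-p) = 0 + 1/0.368 = 2.717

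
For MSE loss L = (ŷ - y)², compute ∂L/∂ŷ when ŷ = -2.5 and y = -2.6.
∂L/∂ŷ = 0.2

∂L/∂ŷ = 2(ŷ - y) = 2(-2.5 - -2.6) = 2(0.1) = 0.2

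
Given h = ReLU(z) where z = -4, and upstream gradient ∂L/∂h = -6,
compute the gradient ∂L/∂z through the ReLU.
∂L/∂z = 0

h = ReLU(-4) = 0
Since z < 0: ∂h/∂z = 0
∂L/∂z = ∂L/∂h · ∂h/∂z = -6 × 0 = 0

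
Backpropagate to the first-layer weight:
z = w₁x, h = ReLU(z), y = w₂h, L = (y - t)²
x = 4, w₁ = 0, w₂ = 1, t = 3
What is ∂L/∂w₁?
∂L/∂w₁ = 0

Forward pass:
z = w₁x = 0×4 = 0
h = ReLU(0) = 0
y = w₂h = 1×0 = 0

Backward pass:
∂L/∂y = 2(y - t) = 2(0 - 3) = -6
∂y/∂h = w₂ = 1
∂h/∂z = 0 (ReLU derivative)
∂z/∂w₁ = x = 4

∂L/∂w₁ = -6 × 1 × 0 × 4 = 0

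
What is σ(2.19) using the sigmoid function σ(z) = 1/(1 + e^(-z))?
0.8993

sigmoid(2.19) = 1/(1 + e^(-2.19)) = 1/(1 + 0.1119) = 0.8993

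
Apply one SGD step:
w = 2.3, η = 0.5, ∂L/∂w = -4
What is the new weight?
w_new = 4.3

w_new = w - η·∂L/∂w = 2.3 - 0.5×(-4) = 2.3 - (-2) = 4.3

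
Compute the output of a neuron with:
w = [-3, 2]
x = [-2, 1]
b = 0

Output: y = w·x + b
y = 8

y = (-3)(-2) + (2)(1) + 0 = 8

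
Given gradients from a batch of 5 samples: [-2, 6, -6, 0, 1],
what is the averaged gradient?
Average gradient = -0.2

Average = (1/5)(-2 + 6 + -6 + 0 + 1) = -1/5 = -0.2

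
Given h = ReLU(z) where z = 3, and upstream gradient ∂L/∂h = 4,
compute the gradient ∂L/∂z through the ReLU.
∂L/∂z = 4

h = ReLU(3) = 3
Since z > 0: ∂h/∂z = 1
∂L/∂z = ∂L/∂h · ∂h/∂z = 4 × 1 = 4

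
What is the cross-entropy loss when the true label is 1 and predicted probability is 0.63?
L = 0.462

L = -1·log(0.63) - 0·log(0.37) = -log(0.63) = 0.462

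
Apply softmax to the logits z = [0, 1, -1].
p = [0.2447, 0.6652, 0.09]

exp(z) = [1, 2.718, 0.3679]
Sum = 4.086
p = [0.2447, 0.6652, 0.09]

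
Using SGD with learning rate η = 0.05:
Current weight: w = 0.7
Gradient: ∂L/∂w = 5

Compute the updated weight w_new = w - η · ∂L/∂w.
w_new = 0.45

w_new = w - η·∂L/∂w = 0.7 - 0.05×(5) = 0.7 - (0.25) = 0.45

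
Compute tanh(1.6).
0.9217

tanh(1.6) = (e^(1.6) - e^(-1.6))/(e^(1.6) + e^(-1.6)) = 0.9217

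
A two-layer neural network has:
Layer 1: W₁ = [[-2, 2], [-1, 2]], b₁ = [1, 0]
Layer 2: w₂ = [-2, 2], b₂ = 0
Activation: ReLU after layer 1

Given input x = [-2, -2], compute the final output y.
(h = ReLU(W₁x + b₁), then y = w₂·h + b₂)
y = -2

Layer 1 pre-activation: z₁ = [1, -2]
After ReLU: h = [1, 0]
Layer 2 output: y = -2×1 + 2×0 + 0 = -2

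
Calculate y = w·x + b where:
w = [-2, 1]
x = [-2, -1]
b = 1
y = 4

y = (-2)(-2) + (1)(-1) + 1 = 4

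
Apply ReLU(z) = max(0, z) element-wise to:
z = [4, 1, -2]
h = [4, 1, 0]

ReLU applied element-wise: max(0,4)=4, max(0,1)=1, max(0,-2)=0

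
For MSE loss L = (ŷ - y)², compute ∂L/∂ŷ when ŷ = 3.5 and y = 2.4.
∂L/∂ŷ = 2.2

∂L/∂ŷ = 2(ŷ - y) = 2(3.5 - 2.4) = 2(1.1) = 2.2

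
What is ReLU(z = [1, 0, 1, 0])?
h = [1, 0, 1, 0]

ReLU applied element-wise: max(0,1)=1, max(0,0)=0, max(0,1)=1, max(0,0)=0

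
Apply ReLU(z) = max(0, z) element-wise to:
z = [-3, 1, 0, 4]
h = [0, 1, 0, 4]

ReLU applied element-wise: max(0,-3)=0, max(0,1)=1, max(0,0)=0, max(0,4)=4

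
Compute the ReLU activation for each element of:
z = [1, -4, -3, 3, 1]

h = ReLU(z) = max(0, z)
h = [1, 0, 0, 3, 1]

ReLU applied element-wise: max(0,1)=1, max(0,-4)=0, max(0,-3)=0, max(0,3)=3, max(0,1)=1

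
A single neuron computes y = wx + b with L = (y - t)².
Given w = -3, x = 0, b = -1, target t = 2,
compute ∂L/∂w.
∂L/∂w = 0

y = wx + b = (-3)(0) + -1 = -1
∂L/∂y = 2(y - t) = 2(-1 - 2) = -6
∂y/∂w = x = 0
∂L/∂w = ∂L/∂y · ∂y/∂w = -6 × 0 = 0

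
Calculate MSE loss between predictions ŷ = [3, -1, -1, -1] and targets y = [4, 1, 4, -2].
MSE = 7.75

MSE = (1/4)((3-4)² + (-1-1)² + (-1-4)² + (-1--2)²) = (1/4)(1 + 4 + 25 + 1) = 7.75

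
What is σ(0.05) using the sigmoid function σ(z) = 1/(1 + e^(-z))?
0.5125

sigmoid(0.05) = 1/(1 + e^(-0.05)) = 1/(1 + 0.9512) = 0.5125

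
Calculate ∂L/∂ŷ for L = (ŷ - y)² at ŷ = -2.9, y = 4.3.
∂L/∂ŷ = -14.4

∂L/∂ŷ = 2(ŷ - y) = 2(-2.9 - 4.3) = 2(-7.2) = -14.4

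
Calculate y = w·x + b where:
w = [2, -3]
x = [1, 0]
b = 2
y = 4

y = (2)(1) + (-3)(0) + 2 = 4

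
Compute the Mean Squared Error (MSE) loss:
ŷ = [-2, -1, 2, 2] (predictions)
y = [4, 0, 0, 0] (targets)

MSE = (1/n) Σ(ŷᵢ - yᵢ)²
MSE = 11.25

MSE = (1/4)((-2-4)² + (-1-0)² + (2-0)² + (2-0)²) = (1/4)(36 + 1 + 4 + 4) = 11.25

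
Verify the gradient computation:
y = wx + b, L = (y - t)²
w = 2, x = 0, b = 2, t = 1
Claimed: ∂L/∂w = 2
Incorrect

y = (2)(0) + 2 = 2
∂L/∂y = 2(y - t) = 2(2 - 1) = 2
∂y/∂w = x = 0
∂L/∂w = 2 × 0 = 0

Claimed value: 2
Incorrect: The correct gradient is 0.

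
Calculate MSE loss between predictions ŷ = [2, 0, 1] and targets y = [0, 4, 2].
MSE = 7

MSE = (1/3)((2-0)² + (0-4)² + (1-2)²) = (1/3)(4 + 16 + 1) = 7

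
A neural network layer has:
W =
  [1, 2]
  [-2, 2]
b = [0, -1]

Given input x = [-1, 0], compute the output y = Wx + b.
y = [-1, 1]

Wx = [1×-1 + 2×0, -2×-1 + 2×0]
   = [-1, 2]
y = Wx + b = [-1 + 0, 2 + -1] = [-1, 1]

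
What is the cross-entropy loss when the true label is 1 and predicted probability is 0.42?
L = 0.8675

L = -1·log(0.42) - 0·log(0.58) = -log(0.42) = 0.8675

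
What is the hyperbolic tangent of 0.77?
0.6469

tanh(0.77) = (e^(0.77) - e^(-0.77))/(e^(0.77) + e^(-0.77)) = 0.6469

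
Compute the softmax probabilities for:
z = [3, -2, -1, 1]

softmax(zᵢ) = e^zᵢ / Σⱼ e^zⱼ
p = [0.8618, 0.0058, 0.0158, 0.1166]

exp(z) = [20.09, 0.1353, 0.3679, 2.718]
Sum = 23.31
p = [0.8618, 0.0058, 0.0158, 0.1166]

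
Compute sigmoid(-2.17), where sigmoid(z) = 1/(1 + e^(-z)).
0.1025

sigmoid(-2.17) = 1/(1 + e^(2.17)) = 1/(1 + 8.758) = 0.1025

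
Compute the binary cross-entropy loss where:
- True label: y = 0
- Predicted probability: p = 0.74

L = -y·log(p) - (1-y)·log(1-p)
L = 1.347

L = -0·log(0.74) - 1·log(0.26) = -log(0.26) = 1.347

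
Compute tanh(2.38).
0.983

tanh(2.38) = (e^(2.38) - e^(-2.38))/(e^(2.38) + e^(-2.38)) = 0.983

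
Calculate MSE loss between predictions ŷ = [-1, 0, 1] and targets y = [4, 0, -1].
MSE = 9.667

MSE = (1/3)((-1-4)² + (0-0)² + (1--1)²) = (1/3)(25 + 0 + 4) = 9.667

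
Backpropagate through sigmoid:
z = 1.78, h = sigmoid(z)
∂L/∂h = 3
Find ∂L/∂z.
∂L/∂z = 0.3704

σ(1.78) = 0.8557
σ'(1.78) = σ(1.78)(1 - σ(1.78)) = 0.8557 × 0.1443 = 0.1235
∂L/∂z = ∂L/∂h · σ'(z) = 3 × 0.1235 = 0.3704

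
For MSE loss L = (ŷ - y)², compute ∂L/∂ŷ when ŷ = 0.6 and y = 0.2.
∂L/∂ŷ = 0.8

∂L/∂ŷ = 2(ŷ - y) = 2(0.6 - 0.2) = 2(0.4) = 0.8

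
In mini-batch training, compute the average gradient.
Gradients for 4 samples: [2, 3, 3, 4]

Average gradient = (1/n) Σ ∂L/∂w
Average gradient = 3

Average = (1/4)(2 + 3 + 3 + 4) = 12/4 = 3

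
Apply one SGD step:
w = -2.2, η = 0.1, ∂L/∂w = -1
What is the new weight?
w_new = -2.1

w_new = w - η·∂L/∂w = -2.2 - 0.1×(-1) = -2.2 - (-0.1) = -2.1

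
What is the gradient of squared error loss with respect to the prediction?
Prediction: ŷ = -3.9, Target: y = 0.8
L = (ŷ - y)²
∂L/∂ŷ = -9.4

∂L/∂ŷ = 2(ŷ - y) = 2(-3.9 - 0.8) = 2(-4.7) = -9.4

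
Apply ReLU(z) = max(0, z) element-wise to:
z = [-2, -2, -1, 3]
h = [0, 0, 0, 3]

ReLU applied element-wise: max(0,-2)=0, max(0,-2)=0, max(0,-1)=0, max(0,3)=3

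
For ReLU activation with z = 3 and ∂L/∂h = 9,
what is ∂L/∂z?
∂L/∂z = 9

h = ReLU(3) = 3
Since z > 0: ∂h/∂z = 1
∂L/∂z = ∂L/∂h · ∂h/∂z = 9 × 1 = 9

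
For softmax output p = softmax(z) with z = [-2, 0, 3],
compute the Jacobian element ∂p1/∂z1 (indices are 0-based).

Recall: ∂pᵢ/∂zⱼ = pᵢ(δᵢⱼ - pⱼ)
∂p1/∂z1 = 0.0449

p = softmax(z) = [0.006377, 0.04712, 0.9465]
p1 = 0.04712

∂p1/∂z1 = p1(1 - p1) = 0.04712 × (1 - 0.04712) = 0.0449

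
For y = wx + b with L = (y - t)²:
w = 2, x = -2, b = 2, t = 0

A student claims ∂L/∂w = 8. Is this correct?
Correct

y = (2)(-2) + 2 = -2
∂L/∂y = 2(y - t) = 2(-2 - 0) = -4
∂y/∂w = x = -2
∂L/∂w = -4 × -2 = 8

Claimed value: 8
Correct: The correct gradient is 8.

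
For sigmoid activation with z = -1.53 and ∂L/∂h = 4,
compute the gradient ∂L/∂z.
∂L/∂z = 0.5852

σ(-1.53) = 0.178
σ'(-1.53) = σ(-1.53)(1 - σ(-1.53)) = 0.178 × 0.822 = 0.1463
∂L/∂z = ∂L/∂h · σ'(z) = 4 × 0.1463 = 0.5852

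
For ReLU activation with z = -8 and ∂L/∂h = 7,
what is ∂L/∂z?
∂L/∂z = 0

h = ReLU(-8) = 0
Since z < 0: ∂h/∂z = 0
∂L/∂z = ∂L/∂h · ∂h/∂z = 7 × 0 = 0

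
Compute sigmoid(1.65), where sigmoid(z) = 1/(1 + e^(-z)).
0.8389

sigmoid(1.65) = 1/(1 + e^(-1.65)) = 1/(1 + 0.192) = 0.8389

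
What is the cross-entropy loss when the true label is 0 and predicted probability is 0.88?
L = 2.12

L = -0·log(0.88) - 1·log(0.12) = -log(0.12) = 2.12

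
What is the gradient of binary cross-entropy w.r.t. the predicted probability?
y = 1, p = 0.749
∂L/∂p = -1.335

∂L/∂p = -y/p + (1-y)/(1-p) = -1/0.749 + 0 = -1.335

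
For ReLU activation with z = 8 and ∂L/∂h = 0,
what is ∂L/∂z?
∂L/∂z = 0

h = ReLU(8) = 8
Since z > 0: ∂h/∂z = 1
∂L/∂z = ∂L/∂h · ∂h/∂z = 0 × 1 = 0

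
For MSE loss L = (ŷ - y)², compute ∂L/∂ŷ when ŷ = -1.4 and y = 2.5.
∂L/∂ŷ = -7.8

∂L/∂ŷ = 2(ŷ - y) = 2(-1.4 - 2.5) = 2(-3.9) = -7.8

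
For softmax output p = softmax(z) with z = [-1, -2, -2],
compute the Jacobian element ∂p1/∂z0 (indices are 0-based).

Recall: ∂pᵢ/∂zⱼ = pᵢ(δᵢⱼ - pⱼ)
∂p1/∂z0 = -0.1221

p = softmax(z) = [0.5761, 0.2119, 0.2119]
p1 = 0.2119, p0 = 0.5761

∂p1/∂z0 = -p1 × p0 = -0.2119 × 0.5761 = -0.1221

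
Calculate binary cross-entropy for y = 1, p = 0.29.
L = 1.238

L = -1·log(0.29) - 0·log(0.71) = -log(0.29) = 1.238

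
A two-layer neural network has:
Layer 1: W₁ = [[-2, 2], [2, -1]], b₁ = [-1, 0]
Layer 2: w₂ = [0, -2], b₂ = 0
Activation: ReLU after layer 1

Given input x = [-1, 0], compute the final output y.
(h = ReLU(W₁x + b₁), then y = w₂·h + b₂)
y = 0

Layer 1 pre-activation: z₁ = [1, -2]
After ReLU: h = [1, 0]
Layer 2 output: y = 0×1 + -2×0 + 0 = 0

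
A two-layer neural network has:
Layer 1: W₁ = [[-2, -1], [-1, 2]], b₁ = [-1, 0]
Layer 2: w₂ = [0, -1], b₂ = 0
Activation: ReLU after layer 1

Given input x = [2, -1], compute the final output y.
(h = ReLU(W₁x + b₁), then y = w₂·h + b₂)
y = 0

Layer 1 pre-activation: z₁ = [-4, -4]
After ReLU: h = [0, 0]
Layer 2 output: y = 0×0 + -1×0 + 0 = 0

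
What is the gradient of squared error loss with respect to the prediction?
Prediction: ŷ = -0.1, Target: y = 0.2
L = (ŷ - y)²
∂L/∂ŷ = -0.6

∂L/∂ŷ = 2(ŷ - y) = 2(-0.1 - 0.2) = 2(-0.3) = -0.6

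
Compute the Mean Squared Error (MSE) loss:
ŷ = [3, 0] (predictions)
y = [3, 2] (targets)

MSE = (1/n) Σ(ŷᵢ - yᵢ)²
MSE = 2

MSE = (1/2)((3-3)² + (0-2)²) = (1/2)(0 + 4) = 2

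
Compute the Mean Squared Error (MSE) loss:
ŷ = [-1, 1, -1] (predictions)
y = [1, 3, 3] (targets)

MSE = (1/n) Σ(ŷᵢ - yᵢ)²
MSE = 8

MSE = (1/3)((-1-1)² + (1-3)² + (-1-3)²) = (1/3)(4 + 4 + 16) = 8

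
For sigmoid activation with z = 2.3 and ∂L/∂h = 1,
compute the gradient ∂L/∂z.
∂L/∂z = 0.08282

σ(2.3) = 0.9089
σ'(2.3) = σ(2.3)(1 - σ(2.3)) = 0.9089 × 0.09112 = 0.08282
∂L/∂z = ∂L/∂h · σ'(z) = 1 × 0.08282 = 0.08282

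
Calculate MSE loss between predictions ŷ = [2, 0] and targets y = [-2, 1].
MSE = 8.5

MSE = (1/2)((2--2)² + (0-1)²) = (1/2)(16 + 1) = 8.5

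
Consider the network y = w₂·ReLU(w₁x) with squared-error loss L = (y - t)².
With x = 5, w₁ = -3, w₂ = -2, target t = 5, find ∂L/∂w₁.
∂L/∂w₁ = 0

Forward pass:
z = w₁x = -3×5 = -15
h = ReLU(-15) = 0
y = w₂h = -2×0 = 0

Backward pass:
∂L/∂y = 2(y - t) = 2(0 - 5) = -10
∂y/∂h = w₂ = -2
∂h/∂z = 0 (ReLU derivative)
∂z/∂w₁ = x = 5

∂L/∂w₁ = -10 × -2 × 0 × 5 = 0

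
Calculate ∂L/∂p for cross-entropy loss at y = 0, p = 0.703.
∂L/∂p = 3.367

∂L/∂p = -y/p + (1-y)/(1-p) = 0 + 1/0.297 = 3.367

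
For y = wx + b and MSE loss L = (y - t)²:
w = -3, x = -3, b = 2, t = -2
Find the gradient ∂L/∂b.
∂L/∂b = 26

y = wx + b = (-3)(-3) + 2 = 11
∂L/∂y = 2(y - t) = 2(11 - -2) = 26
∂y/∂b = 1
∂L/∂b = ∂L/∂y · ∂y/∂b = 26 × 1 = 26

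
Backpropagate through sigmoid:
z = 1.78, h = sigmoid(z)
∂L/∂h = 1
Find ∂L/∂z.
∂L/∂z = 0.1235

σ(1.78) = 0.8557
σ'(1.78) = σ(1.78)(1 - σ(1.78)) = 0.8557 × 0.1443 = 0.1235
∂L/∂z = ∂L/∂h · σ'(z) = 1 × 0.1235 = 0.1235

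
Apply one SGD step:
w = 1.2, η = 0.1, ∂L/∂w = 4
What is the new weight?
w_new = 0.8

w_new = w - η·∂L/∂w = 1.2 - 0.1×(4) = 1.2 - (0.4) = 0.8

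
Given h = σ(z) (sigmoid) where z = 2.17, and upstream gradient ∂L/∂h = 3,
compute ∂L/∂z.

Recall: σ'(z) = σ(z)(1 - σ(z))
∂L/∂z = 0.2759

σ(2.17) = 0.8975
σ'(2.17) = σ(2.17)(1 - σ(2.17)) = 0.8975 × 0.1025 = 0.09198
∂L/∂z = ∂L/∂h · σ'(z) = 3 × 0.09198 = 0.2759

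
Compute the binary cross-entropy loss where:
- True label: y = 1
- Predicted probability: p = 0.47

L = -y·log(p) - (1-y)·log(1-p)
L = 0.755

L = -1·log(0.47) - 0·log(0.53) = -log(0.47) = 0.755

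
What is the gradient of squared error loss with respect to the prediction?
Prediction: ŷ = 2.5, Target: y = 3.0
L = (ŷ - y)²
∂L/∂ŷ = -1.0

∂L/∂ŷ = 2(ŷ - y) = 2(2.5 - 3.0) = 2(-0.5) = -1.0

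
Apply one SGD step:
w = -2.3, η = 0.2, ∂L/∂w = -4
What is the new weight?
w_new = -1.5

w_new = w - η·∂L/∂w = -2.3 - 0.2×(-4) = -2.3 - (-0.8) = -1.5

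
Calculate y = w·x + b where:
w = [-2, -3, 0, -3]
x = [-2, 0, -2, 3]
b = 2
y = -3

y = (-2)(-2) + (-3)(0) + (0)(-2) + (-3)(3) + 2 = -3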